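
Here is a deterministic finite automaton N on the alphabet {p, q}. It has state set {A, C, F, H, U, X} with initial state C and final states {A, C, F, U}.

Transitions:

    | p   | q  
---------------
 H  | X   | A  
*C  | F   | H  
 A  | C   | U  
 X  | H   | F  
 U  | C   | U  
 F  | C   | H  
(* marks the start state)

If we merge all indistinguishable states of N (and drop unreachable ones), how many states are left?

4

Every state is reachable, so we keep all 6.
P0 = {A,C,F,U} | {H,X}.
Refine {A,C,F,U} on symbol q: members go to different blocks, giving {A,U} and {C,F}.
Refine {H,X} on symbol q: members go to different blocks, giving {H} and {X}.
No further refinement is possible. Final partition (4 blocks): {A,U} | {H} | {C,F} | {X}.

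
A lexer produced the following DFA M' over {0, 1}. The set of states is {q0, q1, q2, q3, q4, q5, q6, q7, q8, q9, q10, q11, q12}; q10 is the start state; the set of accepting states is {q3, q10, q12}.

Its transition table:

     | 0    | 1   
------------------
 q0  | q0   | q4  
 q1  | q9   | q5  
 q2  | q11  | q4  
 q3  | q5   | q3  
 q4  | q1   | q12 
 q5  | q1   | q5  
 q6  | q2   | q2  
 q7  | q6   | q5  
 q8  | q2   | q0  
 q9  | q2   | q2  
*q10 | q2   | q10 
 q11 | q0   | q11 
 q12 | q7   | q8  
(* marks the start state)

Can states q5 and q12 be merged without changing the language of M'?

No

Reachable states from the start: {q0,q1,q2,q4,q5,q6,q7,q8,q9,q10,q11,q12}. Unreachable: {q3} — drop them.
Initial partition by acceptance: {q10,q12} | {q0,q1,q2,q4,q5,q6,q7,q8,q9,q11}.
Refine {q10,q12} on symbol 1: members go to different blocks, giving {q10} and {q12}.
Split {q0,q1,q2,q4,q5,q6,q7,q8,q9,q11} by δ(·,1) → {q0,q1,q2,q5,q6,q7,q8,q9,q11} and {q4}.
On input 1, block {q0,q1,q2,q5,q6,q7,q8,q9,q11} splits into {q1,q5,q6,q7,q8,q9,q11} and {q0,q2}.
On input 0, block {q1,q5,q6,q7,q8,q9,q11} splits into {q6,q8,q9,q11} and {q1,q5,q7}.
On input 1, block {q6,q8,q9,q11} splits into {q6,q8,q9} and {q11}.
On input 0, block {q0,q2} splits into {q0} and {q2}.
On input 1, block {q6,q8,q9} splits into {q6,q9} and {q8}.
On input 0, block {q1,q5,q7} splits into {q1,q7} and {q5}.
The partition is now stable with 10 blocks: {q10} | {q6,q9} | {q12} | {q4} | {q0} | {q1,q7} | {q11} | {q2} | {q8} | {q5}.
q5 and q12 end up in different blocks, so they are distinguishable. For instance, the string 'ε' is accepted from only q12.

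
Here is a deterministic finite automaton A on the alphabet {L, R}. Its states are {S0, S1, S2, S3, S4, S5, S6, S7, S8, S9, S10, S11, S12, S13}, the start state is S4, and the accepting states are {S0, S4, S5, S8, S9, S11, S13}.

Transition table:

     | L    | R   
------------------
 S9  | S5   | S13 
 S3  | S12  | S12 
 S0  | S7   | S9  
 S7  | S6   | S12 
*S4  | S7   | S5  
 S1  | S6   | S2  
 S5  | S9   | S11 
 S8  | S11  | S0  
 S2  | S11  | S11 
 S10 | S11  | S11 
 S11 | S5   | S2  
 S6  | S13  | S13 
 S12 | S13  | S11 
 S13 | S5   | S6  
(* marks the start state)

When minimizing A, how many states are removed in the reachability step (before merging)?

5

BFS from S4 reaches {S2, S4, S5, S6, S7, S9, S11, S12, S13}; the 5 state(s) S0, S1, S3, S8, S10 are never visited.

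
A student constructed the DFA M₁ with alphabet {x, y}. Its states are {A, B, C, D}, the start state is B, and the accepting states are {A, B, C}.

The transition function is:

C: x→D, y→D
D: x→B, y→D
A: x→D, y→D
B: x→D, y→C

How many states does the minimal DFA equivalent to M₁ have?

3

States {A} cannot be reached from the start state, so discard them.
P0 = {B,C} | {D}.
Refine {B,C} on symbol y: members go to different blocks, giving {B} and {C}.
The partition is now stable with 3 blocks: {B} | {D} | {C}.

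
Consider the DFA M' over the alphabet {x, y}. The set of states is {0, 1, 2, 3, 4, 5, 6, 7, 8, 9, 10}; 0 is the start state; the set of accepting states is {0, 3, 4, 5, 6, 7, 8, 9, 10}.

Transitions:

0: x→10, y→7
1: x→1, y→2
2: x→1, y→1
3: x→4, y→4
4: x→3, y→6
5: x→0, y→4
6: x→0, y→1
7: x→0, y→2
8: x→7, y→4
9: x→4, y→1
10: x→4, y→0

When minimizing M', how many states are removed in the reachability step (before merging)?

3

No path from 0 leads to 5, 8, 9; the other 8 states are all reachable.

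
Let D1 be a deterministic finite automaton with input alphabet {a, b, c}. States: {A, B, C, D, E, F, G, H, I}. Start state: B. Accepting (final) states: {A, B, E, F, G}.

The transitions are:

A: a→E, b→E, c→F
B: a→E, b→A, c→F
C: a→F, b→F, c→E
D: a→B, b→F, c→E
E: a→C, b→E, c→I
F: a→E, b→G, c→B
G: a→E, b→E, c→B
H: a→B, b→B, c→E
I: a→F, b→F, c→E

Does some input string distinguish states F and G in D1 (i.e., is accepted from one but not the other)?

Reachable states from the start: {A,B,C,E,F,G,I}. Unreachable: {D,H} — drop them.
Initial partition by acceptance: {A,B,E,F,G} | {C,I}.
Refine {A,B,E,F,G} on symbol a: members go to different blocks, giving {A,B,F,G} and {E}.
Refine {A,B,F,G} on symbol b: members go to different blocks, giving {A,G} and {B,F}.
Stable partition: {A,G} | {C,I} | {E} | {B,F} — 4 equivalence classes.
F and G end up in different blocks, so they are distinguishable. For instance, the string 'ba' is accepted from only F.

Yes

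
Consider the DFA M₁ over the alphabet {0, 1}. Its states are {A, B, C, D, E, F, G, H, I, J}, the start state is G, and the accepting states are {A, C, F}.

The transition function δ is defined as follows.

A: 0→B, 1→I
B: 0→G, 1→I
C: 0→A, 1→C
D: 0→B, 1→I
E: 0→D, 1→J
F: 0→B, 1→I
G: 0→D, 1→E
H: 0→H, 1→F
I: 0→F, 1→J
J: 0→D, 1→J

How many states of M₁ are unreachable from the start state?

3

Starting at G and following transitions, the reachable set is {B, D, E, F, G, I, J}. That leaves A, C, H unreachable — 3 in total.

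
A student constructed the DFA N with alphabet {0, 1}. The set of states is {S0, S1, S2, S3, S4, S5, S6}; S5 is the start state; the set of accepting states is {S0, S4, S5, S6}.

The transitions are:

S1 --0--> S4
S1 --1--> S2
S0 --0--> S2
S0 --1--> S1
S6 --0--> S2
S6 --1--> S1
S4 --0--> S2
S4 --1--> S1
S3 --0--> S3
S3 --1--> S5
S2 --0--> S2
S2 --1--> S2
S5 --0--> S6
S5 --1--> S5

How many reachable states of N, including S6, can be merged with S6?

2

Reachable states from the start: {S1,S2,S4,S5,S6}. Unreachable: {S0,S3} — drop them.
Start with accepting vs non-accepting: {S4,S5,S6} | {S1,S2}.
Split {S4,S5,S6} by δ(·,0) → {S4,S6} and {S5}.
Refine {S1,S2} on symbol 0: members go to different blocks, giving {S1} and {S2}.
The partition is now stable with 4 blocks: {S4,S6} | {S1} | {S5} | {S2}.
State S6 belongs to the block {S4,S6}, which has 2 states.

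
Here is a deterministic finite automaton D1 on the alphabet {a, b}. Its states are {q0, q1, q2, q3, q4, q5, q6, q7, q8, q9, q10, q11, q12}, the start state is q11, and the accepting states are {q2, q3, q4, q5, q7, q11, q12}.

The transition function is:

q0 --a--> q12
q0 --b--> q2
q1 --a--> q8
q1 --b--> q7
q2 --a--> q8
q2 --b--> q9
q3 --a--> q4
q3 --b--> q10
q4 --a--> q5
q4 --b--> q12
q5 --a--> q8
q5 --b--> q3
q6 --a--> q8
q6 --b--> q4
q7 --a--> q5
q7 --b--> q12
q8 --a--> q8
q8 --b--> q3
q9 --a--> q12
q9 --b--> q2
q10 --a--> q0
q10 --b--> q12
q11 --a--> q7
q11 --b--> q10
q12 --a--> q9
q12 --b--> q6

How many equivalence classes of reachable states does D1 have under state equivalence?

9

First remove the unreachable states {q1}; 12 states remain.
P0 = {q2,q3,q4,q5,q7,q11,q12} | {q0,q6,q8,q9,q10}.
Split {q2,q3,q4,q5,q7,q11,q12} by δ(·,a) → {q3,q4,q7,q11} and {q2,q5,q12}.
Split {q3,q4,q7,q11} by δ(·,a) → {q3,q11} and {q4,q7}.
Split {q0,q6,q8,q9,q10} by δ(·,a) → {q6,q8,q10} and {q0,q9}.
Refine {q6,q8,q10} on symbol a: members go to different blocks, giving {q6,q8} and {q10}.
Refine {q6,q8} on symbol b: members go to different blocks, giving {q6} and {q8}.
Split {q2,q5,q12} by δ(·,a) → {q2,q5} and {q12}.
Split {q2,q5} by δ(·,b) → {q2} and {q5}.
No further refinement is possible. Final partition (9 blocks): {q3,q11} | {q6} | {q2} | {q4,q7} | {q0,q9} | {q10} | {q8} | {q12} | {q5}.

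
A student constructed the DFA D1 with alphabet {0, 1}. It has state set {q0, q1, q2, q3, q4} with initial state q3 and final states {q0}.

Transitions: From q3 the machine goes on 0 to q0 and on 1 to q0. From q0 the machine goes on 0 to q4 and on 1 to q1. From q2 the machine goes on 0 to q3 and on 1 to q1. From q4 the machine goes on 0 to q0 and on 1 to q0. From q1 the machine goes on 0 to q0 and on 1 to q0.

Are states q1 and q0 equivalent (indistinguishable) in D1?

No

Reachable states from the start: {q0,q1,q3,q4}. Unreachable: {q2} — drop them.
Initial partition by acceptance: {q0} | {q1,q3,q4}.
No further refinement is possible. Final partition (2 blocks): {q0} | {q1,q3,q4}.
q1 and q0 end up in different blocks, so they are distinguishable. For instance, the string 'ε' is accepted from only q0.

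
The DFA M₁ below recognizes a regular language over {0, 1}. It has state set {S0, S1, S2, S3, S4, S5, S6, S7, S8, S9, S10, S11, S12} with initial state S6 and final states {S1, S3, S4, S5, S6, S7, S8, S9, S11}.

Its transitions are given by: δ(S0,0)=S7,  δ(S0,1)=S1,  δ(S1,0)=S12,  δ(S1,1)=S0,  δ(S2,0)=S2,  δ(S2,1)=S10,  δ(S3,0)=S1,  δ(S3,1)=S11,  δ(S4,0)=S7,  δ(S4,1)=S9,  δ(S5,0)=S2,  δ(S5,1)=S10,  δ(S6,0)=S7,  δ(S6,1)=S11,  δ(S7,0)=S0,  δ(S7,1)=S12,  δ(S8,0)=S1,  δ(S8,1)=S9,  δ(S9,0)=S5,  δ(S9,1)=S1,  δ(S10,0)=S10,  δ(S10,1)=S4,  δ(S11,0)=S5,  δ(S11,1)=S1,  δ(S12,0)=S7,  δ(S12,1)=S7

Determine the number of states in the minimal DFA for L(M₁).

Reachable states from the start: {S0,S1,S2,S4,S5,S6,S7,S9,S10,S11,S12}. Unreachable: {S3,S8} — drop them.
Start with accepting vs non-accepting: {S1,S4,S5,S6,S7,S9,S11} | {S0,S2,S10,S12}.
Split {S1,S4,S5,S6,S7,S9,S11} by δ(·,0) → {S4,S6,S9,S11} and {S1,S5,S7}.
Split {S4,S6,S9,S11} by δ(·,1) → {S4,S6} and {S9,S11}.
Refine {S0,S2,S10,S12} on symbol 0: members go to different blocks, giving {S0,S12} and {S2,S10}.
Refine {S1,S5,S7} on symbol 0: members go to different blocks, giving {S1,S7} and {S5}.
Refine {S2,S10} on symbol 1: members go to different blocks, giving {S2} and {S10}.
No further refinement is possible. Final partition (7 blocks): {S4,S6} | {S0,S12} | {S1,S7} | {S9,S11} | {S2} | {S5} | {S10}.

7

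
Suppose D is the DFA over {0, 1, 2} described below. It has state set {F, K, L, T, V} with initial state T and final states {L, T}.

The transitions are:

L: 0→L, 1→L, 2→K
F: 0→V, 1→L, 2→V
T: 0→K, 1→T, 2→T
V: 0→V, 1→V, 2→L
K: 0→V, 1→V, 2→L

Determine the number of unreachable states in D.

No path from T leads to F; the other 4 states are all reachable.

1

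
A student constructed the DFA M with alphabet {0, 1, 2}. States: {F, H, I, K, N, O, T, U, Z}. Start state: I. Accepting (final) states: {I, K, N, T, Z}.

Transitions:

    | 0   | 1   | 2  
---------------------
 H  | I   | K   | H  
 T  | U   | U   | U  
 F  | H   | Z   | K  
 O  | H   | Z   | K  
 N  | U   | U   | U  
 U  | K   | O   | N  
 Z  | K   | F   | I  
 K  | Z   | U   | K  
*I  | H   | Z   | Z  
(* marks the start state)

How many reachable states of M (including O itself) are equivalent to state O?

2

Reachable states from the start: {F,H,I,K,N,O,U,Z}. Unreachable: {T} — drop them.
Start with accepting vs non-accepting: {I,K,N,Z} | {F,H,O,U}.
On input 0, block {I,K,N,Z} splits into {K,Z} and {I,N}.
Split {K,Z} by δ(·,2) → {Z} and {K}.
On input 0, block {F,H,O,U} splits into {F,O} and {H} and {U}.
Split {I,N} by δ(·,0) → {N} and {I}.
Stable partition: {Z} | {F,O} | {N} | {K} | {H} | {U} | {I} — 7 equivalence classes.
State O belongs to the block {F,O}, which has 2 states.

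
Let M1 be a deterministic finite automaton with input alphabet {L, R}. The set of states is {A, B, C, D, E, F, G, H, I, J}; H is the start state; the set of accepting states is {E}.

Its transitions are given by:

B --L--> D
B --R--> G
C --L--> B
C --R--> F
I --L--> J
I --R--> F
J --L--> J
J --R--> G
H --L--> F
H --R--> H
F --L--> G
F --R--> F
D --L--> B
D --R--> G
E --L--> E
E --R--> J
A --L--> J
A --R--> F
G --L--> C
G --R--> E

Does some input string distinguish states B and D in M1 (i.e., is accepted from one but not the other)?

No

First remove the unreachable states {A,I}; 8 states remain.
Initial partition by acceptance: {E} | {B,C,D,F,G,H,J}.
Refine {B,C,D,F,G,H,J} on symbol R: members go to different blocks, giving {B,C,D,F,H,J} and {G}.
On input L, block {B,C,D,F,H,J} splits into {B,C,D,H,J} and {F}.
Refine {B,C,D,H,J} on symbol L: members go to different blocks, giving {B,C,D,J} and {H}.
Split {B,C,D,J} by δ(·,R) → {B,D,J} and {C}.
The partition is now stable with 6 blocks: {E} | {B,D,J} | {G} | {F} | {H} | {C}.
B and D lie in the same block of the stable partition, so they are equivalent — no string distinguishes them.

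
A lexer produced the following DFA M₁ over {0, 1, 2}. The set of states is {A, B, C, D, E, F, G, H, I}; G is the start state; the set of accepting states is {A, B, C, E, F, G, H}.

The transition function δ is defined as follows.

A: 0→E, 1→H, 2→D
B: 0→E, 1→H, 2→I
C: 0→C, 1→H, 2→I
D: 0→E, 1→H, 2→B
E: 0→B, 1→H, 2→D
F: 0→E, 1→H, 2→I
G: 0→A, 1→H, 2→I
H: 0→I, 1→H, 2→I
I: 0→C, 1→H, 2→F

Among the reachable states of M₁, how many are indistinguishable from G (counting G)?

All states are reachable from the start state.
Start with accepting vs non-accepting: {A,B,C,E,F,G,H} | {D,I}.
On input 0, block {A,B,C,E,F,G,H} splits into {A,B,C,E,F,G} and {H}.
The partition is now stable with 3 blocks: {A,B,C,E,F,G} | {D,I} | {H}.
State G belongs to the block {A,B,C,E,F,G}, which has 6 states.

6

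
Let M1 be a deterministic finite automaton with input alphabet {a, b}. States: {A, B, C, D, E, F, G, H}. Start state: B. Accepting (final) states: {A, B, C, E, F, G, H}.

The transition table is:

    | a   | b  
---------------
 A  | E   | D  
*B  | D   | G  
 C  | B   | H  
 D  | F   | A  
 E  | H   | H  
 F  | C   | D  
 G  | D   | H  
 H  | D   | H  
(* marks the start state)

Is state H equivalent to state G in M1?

P0 = {A,B,C,E,F,G,H} | {D}.
Split {A,B,C,E,F,G,H} by δ(·,a) → {A,C,E,F} and {B,G,H}.
On input a, block {A,C,E,F} splits into {A,F} and {C,E}.
Stable partition: {A,F} | {D} | {B,G,H} | {C,E} — 4 equivalence classes.
H and G lie in the same block of the stable partition, so they are equivalent — no string distinguishes them.

Yes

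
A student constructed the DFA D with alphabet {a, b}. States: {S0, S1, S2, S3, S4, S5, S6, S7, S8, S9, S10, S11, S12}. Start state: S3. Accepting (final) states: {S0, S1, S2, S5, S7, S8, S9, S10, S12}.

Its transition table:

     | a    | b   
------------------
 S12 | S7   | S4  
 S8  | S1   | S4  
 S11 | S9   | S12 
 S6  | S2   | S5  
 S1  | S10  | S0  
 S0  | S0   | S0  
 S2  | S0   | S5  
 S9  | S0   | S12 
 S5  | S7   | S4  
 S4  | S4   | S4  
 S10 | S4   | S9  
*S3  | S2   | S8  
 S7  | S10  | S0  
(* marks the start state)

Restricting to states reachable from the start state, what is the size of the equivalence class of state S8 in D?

3

States {S6,S11} cannot be reached from the start state, so discard them.
P0 = {S0,S1,S2,S5,S7,S8,S9,S10,S12} | {S3,S4}.
Refine {S0,S1,S2,S5,S7,S8,S9,S10,S12} on symbol a: members go to different blocks, giving {S0,S1,S2,S5,S7,S8,S9,S12} and {S10}.
On input a, block {S0,S1,S2,S5,S7,S8,S9,S12} splits into {S0,S2,S5,S8,S9,S12} and {S1,S7}.
Split {S0,S2,S5,S8,S9,S12} by δ(·,a) → {S0,S2,S9} and {S5,S8,S12}.
Split {S0,S2,S9} by δ(·,b) → {S2,S9} and {S0}.
On input a, block {S3,S4} splits into {S3} and {S4}.
Stable partition: {S2,S9} | {S3} | {S10} | {S1,S7} | {S5,S8,S12} | {S0} | {S4} — 7 equivalence classes.
State S8 belongs to the block {S5,S8,S12}, which has 3 states.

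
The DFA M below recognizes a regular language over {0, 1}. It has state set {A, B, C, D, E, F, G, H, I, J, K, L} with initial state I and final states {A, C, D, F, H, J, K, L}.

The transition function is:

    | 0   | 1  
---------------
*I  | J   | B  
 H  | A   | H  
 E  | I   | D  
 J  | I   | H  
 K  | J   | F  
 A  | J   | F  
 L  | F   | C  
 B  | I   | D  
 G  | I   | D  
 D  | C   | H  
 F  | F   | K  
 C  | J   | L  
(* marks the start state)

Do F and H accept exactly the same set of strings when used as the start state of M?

No

Reachable states from the start: {A,B,C,D,F,H,I,J,K,L}. Unreachable: {E,G} — drop them.
Initial partition by acceptance: {A,C,D,F,H,J,K,L} | {B,I}.
On input 0, block {A,C,D,F,H,J,K,L} splits into {A,C,D,F,H,K,L} and {J}.
Refine {A,C,D,F,H,K,L} on symbol 0: members go to different blocks, giving {D,F,H,L} and {A,C,K}.
On input 0, block {D,F,H,L} splits into {D,H} and {F,L}.
On input 0, block {B,I} splits into {B} and {I}.
Stable partition: {D,H} | {B} | {J} | {A,C,K} | {F,L} | {I} — 6 equivalence classes.
F and H end up in different blocks, so they are distinguishable. For instance, the string '000' is accepted from only F.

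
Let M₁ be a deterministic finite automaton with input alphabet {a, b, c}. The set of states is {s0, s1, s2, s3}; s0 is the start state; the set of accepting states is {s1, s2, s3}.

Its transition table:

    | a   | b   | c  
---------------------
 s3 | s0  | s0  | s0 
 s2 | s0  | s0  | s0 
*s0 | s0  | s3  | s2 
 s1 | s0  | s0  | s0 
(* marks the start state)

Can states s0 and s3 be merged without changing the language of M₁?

States {s1} cannot be reached from the start state, so discard them.
Start with accepting vs non-accepting: {s2,s3} | {s0}.
The partition is now stable with 2 blocks: {s2,s3} | {s0}.
s0 and s3 end up in different blocks, so they are distinguishable. For instance, the string 'ε' is accepted from only s3.

No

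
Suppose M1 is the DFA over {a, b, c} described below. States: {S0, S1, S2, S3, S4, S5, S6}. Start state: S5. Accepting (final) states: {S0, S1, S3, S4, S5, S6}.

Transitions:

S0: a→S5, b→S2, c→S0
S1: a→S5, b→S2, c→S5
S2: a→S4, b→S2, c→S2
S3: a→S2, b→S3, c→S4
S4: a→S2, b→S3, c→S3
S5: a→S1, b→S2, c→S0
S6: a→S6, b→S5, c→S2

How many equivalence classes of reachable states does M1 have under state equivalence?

3

Reachable states from the start: {S0,S1,S2,S3,S4,S5}. Unreachable: {S6} — drop them.
Initial partition by acceptance: {S0,S1,S3,S4,S5} | {S2}.
Split {S0,S1,S3,S4,S5} by δ(·,a) → {S0,S1,S5} and {S3,S4}.
No further refinement is possible. Final partition (3 blocks): {S0,S1,S5} | {S2} | {S3,S4}.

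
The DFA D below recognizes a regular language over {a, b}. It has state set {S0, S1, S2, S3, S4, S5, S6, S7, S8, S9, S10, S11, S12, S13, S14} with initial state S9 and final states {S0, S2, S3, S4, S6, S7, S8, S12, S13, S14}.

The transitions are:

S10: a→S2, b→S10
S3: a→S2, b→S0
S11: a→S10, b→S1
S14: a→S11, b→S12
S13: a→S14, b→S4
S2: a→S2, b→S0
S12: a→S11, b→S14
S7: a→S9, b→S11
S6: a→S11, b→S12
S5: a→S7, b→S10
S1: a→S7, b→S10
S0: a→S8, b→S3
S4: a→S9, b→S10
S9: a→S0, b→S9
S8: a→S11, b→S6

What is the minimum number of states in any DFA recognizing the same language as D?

8

First remove the unreachable states {S4,S5,S13}; 12 states remain.
P0 = {S0,S2,S3,S6,S7,S8,S12,S14} | {S1,S9,S10,S11}.
Split {S0,S2,S3,S6,S7,S8,S12,S14} by δ(·,a) → {S6,S7,S8,S12,S14} and {S0,S2,S3}.
Split {S6,S7,S8,S12,S14} by δ(·,b) → {S6,S8,S12,S14} and {S7}.
Refine {S1,S9,S10,S11} on symbol a: members go to different blocks, giving {S9,S10} and {S1} and {S11}.
Split {S0,S2,S3} by δ(·,a) → {S2,S3} and {S0}.
Refine {S9,S10} on symbol a: members go to different blocks, giving {S9} and {S10}.
The partition is now stable with 8 blocks: {S6,S8,S12,S14} | {S9} | {S2,S3} | {S7} | {S1} | {S11} | {S0} | {S10}.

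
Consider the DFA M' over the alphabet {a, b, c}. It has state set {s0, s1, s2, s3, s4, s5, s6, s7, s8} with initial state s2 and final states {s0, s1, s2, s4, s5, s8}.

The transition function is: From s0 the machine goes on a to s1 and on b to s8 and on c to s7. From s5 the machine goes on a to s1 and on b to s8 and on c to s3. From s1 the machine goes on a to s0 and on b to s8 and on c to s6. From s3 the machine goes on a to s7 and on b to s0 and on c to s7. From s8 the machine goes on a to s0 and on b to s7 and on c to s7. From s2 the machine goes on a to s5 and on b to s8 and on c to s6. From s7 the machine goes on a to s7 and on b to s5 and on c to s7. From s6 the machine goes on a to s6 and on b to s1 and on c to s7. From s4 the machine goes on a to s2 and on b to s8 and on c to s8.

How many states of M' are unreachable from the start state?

1

Starting at s2 and following transitions, the reachable set is {s0, s1, s2, s3, s5, s6, s7, s8}. That leaves s4 unreachable — 1 in total.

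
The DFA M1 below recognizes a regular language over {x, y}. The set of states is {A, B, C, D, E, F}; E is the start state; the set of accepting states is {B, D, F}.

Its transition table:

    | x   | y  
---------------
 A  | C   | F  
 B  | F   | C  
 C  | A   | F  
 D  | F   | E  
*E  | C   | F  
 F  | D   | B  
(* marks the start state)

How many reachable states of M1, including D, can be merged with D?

2

Every state is reachable, so we keep all 6.
Initial partition by acceptance: {B,D,F} | {A,C,E}.
Split {B,D,F} by δ(·,y) → {B,D} and {F}.
The partition is now stable with 3 blocks: {B,D} | {A,C,E} | {F}.
State D belongs to the block {B,D}, which has 2 states.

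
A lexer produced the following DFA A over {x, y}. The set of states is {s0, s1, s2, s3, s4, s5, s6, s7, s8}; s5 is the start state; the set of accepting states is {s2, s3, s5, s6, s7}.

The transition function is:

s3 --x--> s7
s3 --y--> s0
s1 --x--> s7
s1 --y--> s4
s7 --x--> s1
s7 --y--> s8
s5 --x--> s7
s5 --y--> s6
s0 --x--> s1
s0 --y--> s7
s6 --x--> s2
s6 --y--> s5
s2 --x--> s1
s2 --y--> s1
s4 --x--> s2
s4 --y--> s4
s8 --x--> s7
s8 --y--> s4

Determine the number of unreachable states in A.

No path from s5 leads to s0, s3; the other 7 states are all reachable.

2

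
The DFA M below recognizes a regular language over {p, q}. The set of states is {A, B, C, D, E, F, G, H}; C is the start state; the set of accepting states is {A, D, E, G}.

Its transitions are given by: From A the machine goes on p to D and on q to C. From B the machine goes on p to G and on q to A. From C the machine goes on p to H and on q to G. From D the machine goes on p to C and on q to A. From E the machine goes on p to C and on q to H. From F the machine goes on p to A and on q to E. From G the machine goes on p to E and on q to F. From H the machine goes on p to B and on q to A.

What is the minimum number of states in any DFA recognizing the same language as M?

8

Every state is reachable, so we keep all 8.
P0 = {A,D,E,G} | {B,C,F,H}.
Split {A,D,E,G} by δ(·,p) → {A,G} and {D,E}.
On input p, block {B,C,F,H} splits into {B,F} and {C,H}.
On input q, block {A,G} splits into {A} and {G}.
Refine {B,F} on symbol p: members go to different blocks, giving {B} and {F}.
Split {D,E} by δ(·,q) → {D} and {E}.
On input p, block {C,H} splits into {C} and {H}.
Stable partition: {A} | {B} | {D} | {C} | {G} | {F} | {E} | {H} — 8 equivalence classes.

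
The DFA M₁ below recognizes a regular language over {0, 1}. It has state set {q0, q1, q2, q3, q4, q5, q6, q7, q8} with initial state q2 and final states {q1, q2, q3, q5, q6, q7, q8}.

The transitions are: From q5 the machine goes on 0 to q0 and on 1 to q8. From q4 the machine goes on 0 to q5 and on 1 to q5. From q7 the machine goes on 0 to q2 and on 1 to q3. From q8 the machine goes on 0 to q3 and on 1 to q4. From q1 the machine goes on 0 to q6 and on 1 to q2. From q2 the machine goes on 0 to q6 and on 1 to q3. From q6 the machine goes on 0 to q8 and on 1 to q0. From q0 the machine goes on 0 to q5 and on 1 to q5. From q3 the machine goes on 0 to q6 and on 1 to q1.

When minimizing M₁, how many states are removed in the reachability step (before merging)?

No path from q2 leads to q7; the other 8 states are all reachable.

1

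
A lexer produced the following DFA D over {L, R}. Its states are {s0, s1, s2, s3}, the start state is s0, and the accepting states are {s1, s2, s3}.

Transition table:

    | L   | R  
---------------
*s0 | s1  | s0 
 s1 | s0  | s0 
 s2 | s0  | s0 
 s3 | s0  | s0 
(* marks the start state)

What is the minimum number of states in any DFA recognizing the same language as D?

Reachable states from the start: {s0,s1}. Unreachable: {s2,s3} — drop them.
Initial partition by acceptance: {s1} | {s0}.
No further refinement is possible. Final partition (2 blocks): {s1} | {s0}.

2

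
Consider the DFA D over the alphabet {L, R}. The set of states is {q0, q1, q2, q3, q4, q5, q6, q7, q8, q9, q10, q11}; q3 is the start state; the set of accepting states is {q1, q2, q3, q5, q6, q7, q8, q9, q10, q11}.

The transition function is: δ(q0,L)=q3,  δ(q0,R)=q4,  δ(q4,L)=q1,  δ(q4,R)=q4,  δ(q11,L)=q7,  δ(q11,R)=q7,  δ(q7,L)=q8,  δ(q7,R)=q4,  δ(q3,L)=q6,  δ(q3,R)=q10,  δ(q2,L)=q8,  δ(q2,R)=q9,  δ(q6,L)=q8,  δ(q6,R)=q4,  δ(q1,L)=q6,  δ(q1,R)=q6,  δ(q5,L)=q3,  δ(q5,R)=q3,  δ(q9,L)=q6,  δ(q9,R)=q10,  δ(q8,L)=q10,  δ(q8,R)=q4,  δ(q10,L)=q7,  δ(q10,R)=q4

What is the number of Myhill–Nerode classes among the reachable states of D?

3

States {q0,q2,q5,q9,q11} cannot be reached from the start state, so discard them.
Initial partition by acceptance: {q1,q3,q6,q7,q8,q10} | {q4}.
Refine {q1,q3,q6,q7,q8,q10} on symbol R: members go to different blocks, giving {q6,q7,q8,q10} and {q1,q3}.
The partition is now stable with 3 blocks: {q6,q7,q8,q10} | {q4} | {q1,q3}.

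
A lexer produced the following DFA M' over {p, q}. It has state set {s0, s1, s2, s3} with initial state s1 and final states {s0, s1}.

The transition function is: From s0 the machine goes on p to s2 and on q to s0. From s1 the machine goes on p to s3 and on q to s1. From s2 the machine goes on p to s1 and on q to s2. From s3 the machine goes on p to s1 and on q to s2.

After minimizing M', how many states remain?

Reachable states from the start: {s1,s2,s3}. Unreachable: {s0} — drop them.
P0 = {s1} | {s2,s3}.
No further refinement is possible. Final partition (2 blocks): {s1} | {s2,s3}.

2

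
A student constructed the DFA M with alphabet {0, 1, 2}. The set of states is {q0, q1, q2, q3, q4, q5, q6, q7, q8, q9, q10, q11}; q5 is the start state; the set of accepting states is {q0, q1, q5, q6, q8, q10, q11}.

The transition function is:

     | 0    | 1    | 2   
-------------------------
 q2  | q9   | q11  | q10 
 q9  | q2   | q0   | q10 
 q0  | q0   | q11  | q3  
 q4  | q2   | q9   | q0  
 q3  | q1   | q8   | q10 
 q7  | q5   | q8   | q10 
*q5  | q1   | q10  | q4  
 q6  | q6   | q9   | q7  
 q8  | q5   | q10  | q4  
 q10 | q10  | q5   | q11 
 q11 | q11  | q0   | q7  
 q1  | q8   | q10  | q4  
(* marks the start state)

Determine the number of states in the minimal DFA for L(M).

6

States {q6} cannot be reached from the start state, so discard them.
P0 = {q0,q1,q5,q8,q10,q11} | {q2,q3,q4,q7,q9}.
Split {q0,q1,q5,q8,q10,q11} by δ(·,2) → {q0,q1,q5,q8,q11} and {q10}.
Split {q0,q1,q5,q8,q11} by δ(·,1) → {q1,q5,q8} and {q0,q11}.
On input 0, block {q2,q3,q4,q7,q9} splits into {q2,q4,q9} and {q3,q7}.
Split {q2,q4,q9} by δ(·,1) → {q2,q9} and {q4}.
Stable partition: {q1,q5,q8} | {q2,q9} | {q10} | {q0,q11} | {q3,q7} | {q4} — 6 equivalence classes.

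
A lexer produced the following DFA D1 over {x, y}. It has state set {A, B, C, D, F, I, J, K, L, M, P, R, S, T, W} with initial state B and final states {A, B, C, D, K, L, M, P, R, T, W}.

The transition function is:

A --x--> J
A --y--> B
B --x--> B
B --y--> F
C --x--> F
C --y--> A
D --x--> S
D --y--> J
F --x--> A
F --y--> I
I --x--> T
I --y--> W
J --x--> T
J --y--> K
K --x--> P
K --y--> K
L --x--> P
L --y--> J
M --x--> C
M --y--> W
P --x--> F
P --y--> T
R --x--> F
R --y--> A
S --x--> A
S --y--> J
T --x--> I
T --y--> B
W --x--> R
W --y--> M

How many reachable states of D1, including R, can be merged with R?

3

States {D,L,S} cannot be reached from the start state, so discard them.
Start with accepting vs non-accepting: {A,B,C,K,M,P,R,T,W} | {F,I,J}.
Split {A,B,C,K,M,P,R,T,W} by δ(·,x) → {A,C,P,R,T} and {B,K,M,W}.
Split {A,C,P,R,T} by δ(·,y) → {C,P,R} and {A,T}.
Refine {F,I,J} on symbol y: members go to different blocks, giving {I,J} and {F}.
Split {B,K,M,W} by δ(·,x) → {K,M,W} and {B}.
No further refinement is possible. Final partition (6 blocks): {C,P,R} | {I,J} | {K,M,W} | {A,T} | {F} | {B}.
State R belongs to the block {C,P,R}, which has 3 states.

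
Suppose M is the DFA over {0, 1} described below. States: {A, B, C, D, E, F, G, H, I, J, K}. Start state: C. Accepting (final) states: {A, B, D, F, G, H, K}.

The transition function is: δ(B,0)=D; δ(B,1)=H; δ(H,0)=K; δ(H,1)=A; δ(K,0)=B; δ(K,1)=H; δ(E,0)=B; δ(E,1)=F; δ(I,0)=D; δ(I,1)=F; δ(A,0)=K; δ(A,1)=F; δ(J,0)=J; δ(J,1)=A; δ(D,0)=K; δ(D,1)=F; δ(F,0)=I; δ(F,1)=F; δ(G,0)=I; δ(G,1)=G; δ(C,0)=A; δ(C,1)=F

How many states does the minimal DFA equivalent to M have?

6

First remove the unreachable states {E,G,J}; 8 states remain.
Start with accepting vs non-accepting: {A,B,D,F,H,K} | {C,I}.
On input 0, block {A,B,D,F,H,K} splits into {A,B,D,H,K} and {F}.
Split {A,B,D,H,K} by δ(·,1) → {B,H,K} and {A,D}.
Split {B,H,K} by δ(·,0) → {H,K} and {B}.
Refine {H,K} on symbol 0: members go to different blocks, giving {H} and {K}.
No further refinement is possible. Final partition (6 blocks): {H} | {C,I} | {F} | {A,D} | {B} | {K}.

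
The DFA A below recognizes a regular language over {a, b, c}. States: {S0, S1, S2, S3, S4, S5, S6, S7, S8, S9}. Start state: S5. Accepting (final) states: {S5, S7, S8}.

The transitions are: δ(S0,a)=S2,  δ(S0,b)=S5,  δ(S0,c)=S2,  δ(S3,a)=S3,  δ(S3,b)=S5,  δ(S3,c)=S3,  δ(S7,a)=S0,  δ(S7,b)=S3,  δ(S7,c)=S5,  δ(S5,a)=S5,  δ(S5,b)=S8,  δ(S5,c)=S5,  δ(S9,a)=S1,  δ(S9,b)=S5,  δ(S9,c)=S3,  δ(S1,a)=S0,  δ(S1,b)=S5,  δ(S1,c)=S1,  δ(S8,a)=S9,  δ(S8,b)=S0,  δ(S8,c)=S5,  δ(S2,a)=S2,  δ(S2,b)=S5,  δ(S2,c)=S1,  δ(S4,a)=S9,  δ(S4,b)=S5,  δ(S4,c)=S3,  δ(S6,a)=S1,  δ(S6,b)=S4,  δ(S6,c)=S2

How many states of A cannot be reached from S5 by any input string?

3

No path from S5 leads to S4, S6, S7; the other 7 states are all reachable.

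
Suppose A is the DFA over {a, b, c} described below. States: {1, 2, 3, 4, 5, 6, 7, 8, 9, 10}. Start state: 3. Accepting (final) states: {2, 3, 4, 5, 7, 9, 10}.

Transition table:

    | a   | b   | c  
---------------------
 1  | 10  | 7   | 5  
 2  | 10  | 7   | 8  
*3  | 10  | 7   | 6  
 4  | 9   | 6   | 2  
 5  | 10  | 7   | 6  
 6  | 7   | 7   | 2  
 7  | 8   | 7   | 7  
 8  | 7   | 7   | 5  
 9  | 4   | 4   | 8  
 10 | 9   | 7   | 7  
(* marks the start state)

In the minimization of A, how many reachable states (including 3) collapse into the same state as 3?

First remove the unreachable states {1}; 9 states remain.
Start with accepting vs non-accepting: {2,3,4,5,7,9,10} | {6,8}.
Split {2,3,4,5,7,9,10} by δ(·,a) → {2,3,4,5,9,10} and {7}.
Split {2,3,4,5,9,10} by δ(·,b) → {2,3,5,10} and {4} and {9}.
Refine {2,3,5,10} on symbol a: members go to different blocks, giving {2,3,5} and {10}.
Stable partition: {2,3,5} | {6,8} | {7} | {4} | {9} | {10} — 6 equivalence classes.
State 3 belongs to the block {2,3,5}, which has 3 states.

3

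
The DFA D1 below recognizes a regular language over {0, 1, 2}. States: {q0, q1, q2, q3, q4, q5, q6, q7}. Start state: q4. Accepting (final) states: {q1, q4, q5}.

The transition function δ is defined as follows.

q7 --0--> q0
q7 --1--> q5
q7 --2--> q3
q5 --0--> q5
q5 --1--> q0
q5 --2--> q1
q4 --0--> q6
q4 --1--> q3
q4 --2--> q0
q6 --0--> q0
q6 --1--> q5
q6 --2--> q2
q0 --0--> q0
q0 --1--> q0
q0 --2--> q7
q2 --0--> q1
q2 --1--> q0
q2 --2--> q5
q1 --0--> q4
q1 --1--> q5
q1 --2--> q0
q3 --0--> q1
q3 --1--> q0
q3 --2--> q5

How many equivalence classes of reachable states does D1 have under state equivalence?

All states are reachable from the start state.
P0 = {q1,q4,q5} | {q0,q2,q3,q6,q7}.
On input 0, block {q1,q4,q5} splits into {q1,q5} and {q4}.
Split {q1,q5} by δ(·,0) → {q1} and {q5}.
Split {q0,q2,q3,q6,q7} by δ(·,0) → {q0,q6,q7} and {q2,q3}.
Refine {q0,q6,q7} on symbol 1: members go to different blocks, giving {q6,q7} and {q0}.
No further refinement is possible. Final partition (6 blocks): {q1} | {q6,q7} | {q4} | {q5} | {q2,q3} | {q0}.

6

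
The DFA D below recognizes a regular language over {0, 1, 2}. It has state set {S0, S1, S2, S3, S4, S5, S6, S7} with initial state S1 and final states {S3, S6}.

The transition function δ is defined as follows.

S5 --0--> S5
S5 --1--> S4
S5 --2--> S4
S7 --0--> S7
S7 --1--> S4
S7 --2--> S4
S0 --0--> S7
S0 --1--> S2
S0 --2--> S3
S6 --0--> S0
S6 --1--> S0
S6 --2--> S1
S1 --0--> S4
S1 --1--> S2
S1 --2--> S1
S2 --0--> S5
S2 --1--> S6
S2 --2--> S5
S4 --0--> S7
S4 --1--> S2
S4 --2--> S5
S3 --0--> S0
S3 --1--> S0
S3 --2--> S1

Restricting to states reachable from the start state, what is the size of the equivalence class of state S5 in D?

2

P0 = {S3,S6} | {S0,S1,S2,S4,S5,S7}.
On input 1, block {S0,S1,S2,S4,S5,S7} splits into {S0,S1,S4,S5,S7} and {S2}.
Split {S0,S1,S4,S5,S7} by δ(·,1) → {S0,S1,S4} and {S5,S7}.
Refine {S0,S1,S4} on symbol 0: members go to different blocks, giving {S0,S4} and {S1}.
On input 2, block {S0,S4} splits into {S0} and {S4}.
Stable partition: {S3,S6} | {S0} | {S2} | {S5,S7} | {S1} | {S4} — 6 equivalence classes.
State S5 belongs to the block {S5,S7}, which has 2 states.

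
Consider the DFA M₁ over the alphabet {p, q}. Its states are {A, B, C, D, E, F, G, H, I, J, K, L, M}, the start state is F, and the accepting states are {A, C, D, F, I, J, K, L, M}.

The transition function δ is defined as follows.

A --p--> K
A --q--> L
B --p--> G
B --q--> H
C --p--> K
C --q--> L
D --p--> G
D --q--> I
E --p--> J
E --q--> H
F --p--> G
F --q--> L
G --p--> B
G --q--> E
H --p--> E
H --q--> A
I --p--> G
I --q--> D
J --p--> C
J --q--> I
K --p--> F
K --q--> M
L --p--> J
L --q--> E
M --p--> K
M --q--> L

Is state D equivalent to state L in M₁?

Start with accepting vs non-accepting: {A,C,D,F,I,J,K,L,M} | {B,E,G,H}.
Refine {A,C,D,F,I,J,K,L,M} on symbol p: members go to different blocks, giving {A,C,J,K,L,M} and {D,F,I}.
Split {A,C,J,K,L,M} by δ(·,p) → {A,C,J,L,M} and {K}.
Split {A,C,J,L,M} by δ(·,p) → {A,C,M} and {J,L}.
On input p, block {B,E,G,H} splits into {B,G,H} and {E}.
Split {B,G,H} by δ(·,p) → {B,G} and {H}.
On input q, block {B,G} splits into {B} and {G}.
Refine {D,F,I} on symbol q: members go to different blocks, giving {D,I} and {F}.
On input p, block {J,L} splits into {J} and {L}.
Stable partition: {A,C,M} | {B} | {D,I} | {K} | {J} | {E} | {H} | {G} | {F} | {L} — 10 equivalence classes.
D and L end up in different blocks, so they are distinguishable. For instance, the string 'p' is accepted from only L.

No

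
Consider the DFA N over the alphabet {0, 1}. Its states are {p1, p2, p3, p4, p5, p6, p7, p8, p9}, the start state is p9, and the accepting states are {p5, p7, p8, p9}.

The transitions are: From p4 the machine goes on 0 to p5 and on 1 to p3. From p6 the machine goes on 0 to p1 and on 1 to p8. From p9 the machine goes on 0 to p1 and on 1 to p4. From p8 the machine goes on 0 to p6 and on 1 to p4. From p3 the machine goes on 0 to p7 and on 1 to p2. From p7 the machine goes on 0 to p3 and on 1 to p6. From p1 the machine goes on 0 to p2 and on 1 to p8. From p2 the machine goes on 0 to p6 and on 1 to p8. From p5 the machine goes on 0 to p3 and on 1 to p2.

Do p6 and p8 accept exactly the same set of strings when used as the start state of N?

Initial partition by acceptance: {p5,p7,p8,p9} | {p1,p2,p3,p4,p6}.
On input 0, block {p1,p2,p3,p4,p6} splits into {p1,p2,p6} and {p3,p4}.
On input 0, block {p5,p7,p8,p9} splits into {p5,p7} and {p8,p9}.
Refine {p3,p4} on symbol 1: members go to different blocks, giving {p3} and {p4}.
Stable partition: {p5,p7} | {p1,p2,p6} | {p3} | {p8,p9} | {p4} — 5 equivalence classes.
p6 and p8 end up in different blocks, so they are distinguishable. For instance, the string 'ε' is accepted from only p8.

No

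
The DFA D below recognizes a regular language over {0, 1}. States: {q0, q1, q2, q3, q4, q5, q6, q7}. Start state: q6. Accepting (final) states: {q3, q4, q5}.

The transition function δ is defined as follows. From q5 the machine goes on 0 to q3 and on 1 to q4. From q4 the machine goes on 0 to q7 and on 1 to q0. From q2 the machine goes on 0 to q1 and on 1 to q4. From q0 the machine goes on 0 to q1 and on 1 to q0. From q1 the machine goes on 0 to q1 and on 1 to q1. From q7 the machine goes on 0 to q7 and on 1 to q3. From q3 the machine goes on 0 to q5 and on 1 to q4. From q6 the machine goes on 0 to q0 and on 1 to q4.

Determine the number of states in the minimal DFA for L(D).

First remove the unreachable states {q2}; 7 states remain.
P0 = {q3,q4,q5} | {q0,q1,q6,q7}.
Split {q3,q4,q5} by δ(·,0) → {q3,q5} and {q4}.
On input 1, block {q0,q1,q6,q7} splits into {q0,q1} and {q6} and {q7}.
The partition is now stable with 5 blocks: {q3,q5} | {q0,q1} | {q4} | {q6} | {q7}.

5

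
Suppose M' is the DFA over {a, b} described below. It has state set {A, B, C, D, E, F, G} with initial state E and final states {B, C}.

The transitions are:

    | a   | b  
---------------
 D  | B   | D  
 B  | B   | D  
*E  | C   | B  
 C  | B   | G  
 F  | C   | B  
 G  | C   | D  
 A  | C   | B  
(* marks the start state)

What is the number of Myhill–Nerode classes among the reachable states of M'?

States {A,F} cannot be reached from the start state, so discard them.
Initial partition by acceptance: {B,C} | {D,E,G}.
On input b, block {D,E,G} splits into {D,G} and {E}.
No further refinement is possible. Final partition (3 blocks): {B,C} | {D,G} | {E}.

3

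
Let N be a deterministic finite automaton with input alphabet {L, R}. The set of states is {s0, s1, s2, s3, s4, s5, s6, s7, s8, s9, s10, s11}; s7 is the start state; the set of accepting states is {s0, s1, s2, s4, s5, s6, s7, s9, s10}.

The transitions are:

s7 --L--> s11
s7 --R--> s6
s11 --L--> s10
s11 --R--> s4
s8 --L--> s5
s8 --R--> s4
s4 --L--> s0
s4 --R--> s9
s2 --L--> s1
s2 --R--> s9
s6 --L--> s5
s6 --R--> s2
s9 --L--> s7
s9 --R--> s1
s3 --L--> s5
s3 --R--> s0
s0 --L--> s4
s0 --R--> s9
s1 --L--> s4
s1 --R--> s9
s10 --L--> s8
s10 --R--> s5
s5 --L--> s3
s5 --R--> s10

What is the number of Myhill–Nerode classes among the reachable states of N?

P0 = {s0,s1,s2,s4,s5,s6,s7,s9,s10} | {s3,s8,s11}.
Split {s0,s1,s2,s4,s5,s6,s7,s9,s10} by δ(·,L) → {s0,s1,s2,s4,s6,s9} and {s5,s7,s10}.
On input L, block {s0,s1,s2,s4,s6,s9} splits into {s0,s1,s2,s4} and {s6,s9}.
Refine {s5,s7,s10} on symbol R: members go to different blocks, giving {s5,s10} and {s7}.
Refine {s6,s9} on symbol L: members go to different blocks, giving {s6} and {s9}.
No further refinement is possible. Final partition (6 blocks): {s0,s1,s2,s4} | {s3,s8,s11} | {s5,s10} | {s6} | {s7} | {s9}.

6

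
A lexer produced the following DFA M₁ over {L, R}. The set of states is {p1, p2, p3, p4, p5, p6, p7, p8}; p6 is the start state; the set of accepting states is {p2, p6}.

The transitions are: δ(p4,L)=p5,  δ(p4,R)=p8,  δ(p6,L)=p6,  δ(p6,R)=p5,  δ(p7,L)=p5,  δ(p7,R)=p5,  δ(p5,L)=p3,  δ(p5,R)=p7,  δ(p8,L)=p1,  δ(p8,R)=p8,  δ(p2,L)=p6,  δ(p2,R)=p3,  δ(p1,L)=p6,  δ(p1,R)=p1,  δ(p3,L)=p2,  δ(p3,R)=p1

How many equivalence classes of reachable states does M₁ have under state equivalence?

6

Reachable states from the start: {p1,p2,p3,p5,p6,p7}. Unreachable: {p4,p8} — drop them.
Initial partition by acceptance: {p2,p6} | {p1,p3,p5,p7}.
Refine {p1,p3,p5,p7} on symbol L: members go to different blocks, giving {p1,p3} and {p5,p7}.
Refine {p2,p6} on symbol R: members go to different blocks, giving {p2} and {p6}.
Refine {p1,p3} on symbol L: members go to different blocks, giving {p1} and {p3}.
On input L, block {p5,p7} splits into {p5} and {p7}.
The partition is now stable with 6 blocks: {p2} | {p1} | {p5} | {p6} | {p3} | {p7}.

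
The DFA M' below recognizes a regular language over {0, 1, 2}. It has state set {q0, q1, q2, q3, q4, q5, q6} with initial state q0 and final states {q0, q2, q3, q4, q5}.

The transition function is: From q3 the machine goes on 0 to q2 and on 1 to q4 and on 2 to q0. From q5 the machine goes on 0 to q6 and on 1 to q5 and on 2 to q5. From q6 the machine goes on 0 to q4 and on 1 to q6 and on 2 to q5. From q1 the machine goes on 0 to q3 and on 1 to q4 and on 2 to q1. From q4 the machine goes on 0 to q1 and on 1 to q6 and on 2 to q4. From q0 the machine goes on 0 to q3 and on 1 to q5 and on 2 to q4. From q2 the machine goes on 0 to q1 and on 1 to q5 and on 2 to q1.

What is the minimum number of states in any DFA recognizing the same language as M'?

7

Every state is reachable, so we keep all 7.
Initial partition by acceptance: {q0,q2,q3,q4,q5} | {q1,q6}.
Refine {q0,q2,q3,q4,q5} on symbol 0: members go to different blocks, giving {q2,q4,q5} and {q0,q3}.
Refine {q2,q4,q5} on symbol 1: members go to different blocks, giving {q2,q5} and {q4}.
Refine {q2,q5} on symbol 2: members go to different blocks, giving {q2} and {q5}.
Refine {q1,q6} on symbol 0: members go to different blocks, giving {q1} and {q6}.
Split {q0,q3} by δ(·,0) → {q0} and {q3}.
Stable partition: {q2} | {q1} | {q0} | {q4} | {q5} | {q6} | {q3} — 7 equivalence classes.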